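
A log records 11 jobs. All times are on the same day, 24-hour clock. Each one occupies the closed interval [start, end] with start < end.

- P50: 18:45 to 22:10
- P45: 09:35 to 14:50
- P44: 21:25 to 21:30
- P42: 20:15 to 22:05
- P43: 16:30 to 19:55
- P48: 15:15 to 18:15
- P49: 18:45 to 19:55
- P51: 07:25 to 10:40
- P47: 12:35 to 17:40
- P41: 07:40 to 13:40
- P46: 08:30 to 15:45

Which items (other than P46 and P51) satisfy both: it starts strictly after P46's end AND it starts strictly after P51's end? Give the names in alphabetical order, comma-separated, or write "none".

Conditions: its start is strictly after P46's end (X.start > 15:45) AND its start is strictly after P51's end (X.start > 10:40).
P41: start 07:40 > 15:45? ✗; start 07:40 > 10:40? ✗ → no.
P42: start 20:15 > 15:45? ✓; start 20:15 > 10:40? ✓ → yes.
P43: start 16:30 > 15:45? ✓; start 16:30 > 10:40? ✓ → yes.
P44: start 21:25 > 15:45? ✓; start 21:25 > 10:40? ✓ → yes.
P45: start 09:35 > 15:45? ✗; start 09:35 > 10:40? ✗ → no.
P47: start 12:35 > 15:45? ✗; start 12:35 > 10:40? ✓ → no.
P48: start 15:15 > 15:45? ✗; start 15:15 > 10:40? ✓ → no.
P49: start 18:45 > 15:45? ✓; start 18:45 > 10:40? ✓ → yes.
P50: start 18:45 > 15:45? ✓; start 18:45 > 10:40? ✓ → yes.
Result: P42, P43, P44, P49, P50.

P42, P43, P44, P49, P50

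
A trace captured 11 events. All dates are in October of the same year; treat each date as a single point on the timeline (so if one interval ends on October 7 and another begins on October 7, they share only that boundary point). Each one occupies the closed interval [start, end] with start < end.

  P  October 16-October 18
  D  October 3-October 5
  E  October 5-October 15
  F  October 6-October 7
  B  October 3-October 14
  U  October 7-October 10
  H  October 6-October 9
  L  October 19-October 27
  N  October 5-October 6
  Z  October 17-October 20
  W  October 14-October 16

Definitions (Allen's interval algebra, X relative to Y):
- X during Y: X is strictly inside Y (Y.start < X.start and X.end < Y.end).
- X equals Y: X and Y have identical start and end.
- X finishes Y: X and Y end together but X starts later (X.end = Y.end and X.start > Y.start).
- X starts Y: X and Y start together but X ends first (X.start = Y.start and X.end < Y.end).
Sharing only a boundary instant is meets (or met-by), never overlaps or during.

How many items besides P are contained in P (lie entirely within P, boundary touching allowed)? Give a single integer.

Target P = [October 16, October 18].
B [October 3, October 14] → before → no.
D [October 3, October 5] → before → no.
E [October 5, October 15] → before → no.
F [October 6, October 7] → before → no.
H [October 6, October 9] → before → no.
L [October 19, October 27] → after → no.
N [October 5, October 6] → before → no.
U [October 7, October 10] → before → no.
W [October 14, October 16] → meets → no.
Z [October 17, October 20] → overlapped-by → no.
Total: 0.

0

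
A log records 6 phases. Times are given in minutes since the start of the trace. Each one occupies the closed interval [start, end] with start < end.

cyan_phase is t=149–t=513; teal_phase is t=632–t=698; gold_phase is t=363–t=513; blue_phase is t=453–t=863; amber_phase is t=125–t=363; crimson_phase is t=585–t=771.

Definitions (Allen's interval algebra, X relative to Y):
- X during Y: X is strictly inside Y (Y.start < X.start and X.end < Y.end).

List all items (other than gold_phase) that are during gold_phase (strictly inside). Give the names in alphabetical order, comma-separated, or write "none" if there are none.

Target gold_phase = [t=363, t=513].
amber_phase [t=125, t=363] → meets → no.
blue_phase [t=453, t=863] → overlapped-by → no.
crimson_phase [t=585, t=771] → after → no.
cyan_phase [t=149, t=513] → finished-by → no.
teal_phase [t=632, t=698] → after → no.
Result: none.

none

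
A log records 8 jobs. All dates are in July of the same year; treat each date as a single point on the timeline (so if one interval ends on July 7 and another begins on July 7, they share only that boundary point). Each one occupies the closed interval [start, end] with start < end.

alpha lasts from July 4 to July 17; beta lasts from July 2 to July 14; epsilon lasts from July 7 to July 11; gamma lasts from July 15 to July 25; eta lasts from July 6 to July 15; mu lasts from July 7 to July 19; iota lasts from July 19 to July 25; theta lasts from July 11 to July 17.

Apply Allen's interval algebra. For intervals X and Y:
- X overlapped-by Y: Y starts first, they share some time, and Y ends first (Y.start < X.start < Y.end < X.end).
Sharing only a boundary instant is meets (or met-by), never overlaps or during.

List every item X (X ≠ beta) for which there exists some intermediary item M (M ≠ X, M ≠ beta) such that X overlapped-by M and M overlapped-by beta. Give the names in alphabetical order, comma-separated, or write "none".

Target beta = [July 2, July 14].
Intermediaries M with M overlapped-by beta: alpha, eta, mu, theta.
Via alpha — items with X overlapped-by alpha: gamma, mu.
Via eta — items with X overlapped-by eta: mu, theta.
Via mu — items with X overlapped-by mu: gamma.
Via theta — items with X overlapped-by theta: gamma.
Union: gamma, mu, theta.

gamma, mu, theta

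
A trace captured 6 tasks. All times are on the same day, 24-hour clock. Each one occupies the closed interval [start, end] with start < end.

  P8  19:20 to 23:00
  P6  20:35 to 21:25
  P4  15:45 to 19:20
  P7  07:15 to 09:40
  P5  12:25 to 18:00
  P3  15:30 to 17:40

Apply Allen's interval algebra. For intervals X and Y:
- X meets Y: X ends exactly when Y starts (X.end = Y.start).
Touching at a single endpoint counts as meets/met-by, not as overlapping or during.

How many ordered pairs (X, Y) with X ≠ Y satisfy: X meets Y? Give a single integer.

Checking all 30 ordered pairs for relation 'meets'; matching pairs in alphabetical order:
(P4, P8): P4 meets P8 ✓
Count: 1.

1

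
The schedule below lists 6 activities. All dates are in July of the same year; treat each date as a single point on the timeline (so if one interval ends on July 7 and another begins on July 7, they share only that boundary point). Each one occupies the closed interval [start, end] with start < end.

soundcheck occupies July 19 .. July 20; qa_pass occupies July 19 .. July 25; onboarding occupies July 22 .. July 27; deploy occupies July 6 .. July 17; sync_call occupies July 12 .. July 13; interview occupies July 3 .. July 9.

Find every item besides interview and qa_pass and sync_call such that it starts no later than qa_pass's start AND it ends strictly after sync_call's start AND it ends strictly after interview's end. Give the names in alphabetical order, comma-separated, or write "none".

deploy, soundcheck

Conditions: its start is no later than qa_pass's start (X.start <= July 19) AND its end is strictly after sync_call's start (X.end > July 12) AND its end is strictly after interview's end (X.end > July 9).
deploy: start July 6 <= July 19? ✓; end July 17 > July 12? ✓; end July 17 > July 9? ✓ → yes.
onboarding: start July 22 <= July 19? ✗; end July 27 > July 12? ✓; end July 27 > July 9? ✓ → no.
soundcheck: start July 19 <= July 19? ✓; end July 20 > July 12? ✓; end July 20 > July 9? ✓ → yes.
Result: deploy, soundcheck.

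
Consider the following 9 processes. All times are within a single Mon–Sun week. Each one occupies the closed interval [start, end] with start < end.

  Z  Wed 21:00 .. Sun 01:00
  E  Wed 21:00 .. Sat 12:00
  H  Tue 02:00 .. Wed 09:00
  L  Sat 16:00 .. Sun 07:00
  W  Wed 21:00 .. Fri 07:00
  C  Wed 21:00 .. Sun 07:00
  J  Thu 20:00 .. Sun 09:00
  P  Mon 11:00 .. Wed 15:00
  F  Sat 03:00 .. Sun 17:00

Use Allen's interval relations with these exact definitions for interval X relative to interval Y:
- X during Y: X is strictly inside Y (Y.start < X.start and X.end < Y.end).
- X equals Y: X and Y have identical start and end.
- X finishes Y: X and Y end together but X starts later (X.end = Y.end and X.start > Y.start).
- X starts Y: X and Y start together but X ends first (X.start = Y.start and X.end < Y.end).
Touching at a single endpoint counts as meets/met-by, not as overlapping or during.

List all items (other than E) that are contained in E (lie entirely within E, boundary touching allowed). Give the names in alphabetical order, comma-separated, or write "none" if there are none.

W

Target E = [Wed 21:00, Sat 12:00].
C [Wed 21:00, Sun 07:00] → started-by → no.
F [Sat 03:00, Sun 17:00] → overlapped-by → no.
H [Tue 02:00, Wed 09:00] → before → no.
J [Thu 20:00, Sun 09:00] → overlapped-by → no.
L [Sat 16:00, Sun 07:00] → after → no.
P [Mon 11:00, Wed 15:00] → before → no.
W [Wed 21:00, Fri 07:00] → starts → yes.
Z [Wed 21:00, Sun 01:00] → started-by → no.
Result: W.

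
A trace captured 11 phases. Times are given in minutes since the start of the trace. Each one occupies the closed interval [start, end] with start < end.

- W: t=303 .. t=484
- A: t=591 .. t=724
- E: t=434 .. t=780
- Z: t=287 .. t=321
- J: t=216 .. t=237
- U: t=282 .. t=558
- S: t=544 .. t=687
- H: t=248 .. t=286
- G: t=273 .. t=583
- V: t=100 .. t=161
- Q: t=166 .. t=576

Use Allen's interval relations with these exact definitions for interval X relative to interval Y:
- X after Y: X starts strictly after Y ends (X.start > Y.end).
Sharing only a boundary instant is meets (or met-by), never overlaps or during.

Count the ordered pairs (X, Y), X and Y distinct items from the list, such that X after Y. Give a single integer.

31

Checking all 110 ordered pairs for relation 'after'; matching pairs in alphabetical order:
(A, G): A after G ✓
(A, H): A after H ✓
(A, J): A after J ✓
(A, Q): A after Q ✓
(A, U): A after U ✓
(A, V): A after V ✓
(A, W): A after W ✓
(A, Z): A after Z ✓
(E, H): E after H ✓
(E, J): E after J ✓
(E, V): E after V ✓
(E, Z): E after Z ✓
(G, J): G after J ✓
(G, V): G after V ✓
(H, J): H after J ✓
(H, V): H after V ✓
(J, V): J after V ✓
(Q, V): Q after V ✓
(S, H): S after H ✓
(S, J): S after J ✓
(S, V): S after V ✓
(S, W): S after W ✓
(S, Z): S after Z ✓
(U, J): U after J ✓
... plus 7 further pairs not listed.
Count: 31.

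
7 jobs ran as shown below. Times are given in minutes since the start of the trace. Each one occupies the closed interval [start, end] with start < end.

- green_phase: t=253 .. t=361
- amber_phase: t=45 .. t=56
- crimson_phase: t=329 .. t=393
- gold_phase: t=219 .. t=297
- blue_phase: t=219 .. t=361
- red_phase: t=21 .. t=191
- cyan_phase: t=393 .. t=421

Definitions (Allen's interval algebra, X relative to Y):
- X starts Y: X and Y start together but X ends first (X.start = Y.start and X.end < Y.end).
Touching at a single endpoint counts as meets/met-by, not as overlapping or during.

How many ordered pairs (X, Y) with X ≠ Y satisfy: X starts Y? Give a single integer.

1

Checking all 42 ordered pairs for relation 'starts'; matching pairs in alphabetical order:
(gold_phase, blue_phase): gold_phase starts blue_phase ✓
Count: 1.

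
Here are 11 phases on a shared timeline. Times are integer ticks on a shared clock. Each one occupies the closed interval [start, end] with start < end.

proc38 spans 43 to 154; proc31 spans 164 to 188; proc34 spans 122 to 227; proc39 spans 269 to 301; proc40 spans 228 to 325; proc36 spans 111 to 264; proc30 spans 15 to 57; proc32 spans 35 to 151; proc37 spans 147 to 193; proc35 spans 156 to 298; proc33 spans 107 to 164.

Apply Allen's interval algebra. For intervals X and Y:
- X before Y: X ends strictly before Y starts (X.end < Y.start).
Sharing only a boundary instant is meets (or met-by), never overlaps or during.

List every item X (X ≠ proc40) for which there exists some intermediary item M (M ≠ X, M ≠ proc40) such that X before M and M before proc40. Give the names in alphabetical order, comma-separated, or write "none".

proc30, proc32, proc38

Target proc40 = [228, 325].
Intermediaries M with M before proc40: proc30, proc31, proc32, proc33, proc34, proc37, proc38.
Via proc30 — items with X before proc30: none.
Via proc31 — items with X before proc31: proc30, proc32, proc38.
Via proc32 — items with X before proc32: none.
Via proc33 — items with X before proc33: proc30.
Via proc34 — items with X before proc34: proc30.
Via proc37 — items with X before proc37: proc30.
Via proc38 — items with X before proc38: none.
Union: proc30, proc32, proc38.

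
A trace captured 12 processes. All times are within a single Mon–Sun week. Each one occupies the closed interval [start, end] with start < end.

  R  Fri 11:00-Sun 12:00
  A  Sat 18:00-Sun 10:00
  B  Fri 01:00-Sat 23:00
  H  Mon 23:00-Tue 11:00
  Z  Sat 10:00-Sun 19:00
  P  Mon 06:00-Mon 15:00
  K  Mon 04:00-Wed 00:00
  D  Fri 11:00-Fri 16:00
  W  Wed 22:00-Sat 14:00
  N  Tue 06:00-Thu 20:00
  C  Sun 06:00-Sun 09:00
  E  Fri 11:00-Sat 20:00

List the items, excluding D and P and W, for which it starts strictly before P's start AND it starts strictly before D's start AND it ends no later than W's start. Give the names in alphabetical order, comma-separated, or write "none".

K

Conditions: its start is strictly before P's start (X.start < Mon 06:00) AND its start is strictly before D's start (X.start < Fri 11:00) AND its end is no later than W's start (X.end <= Wed 22:00).
A: start Sat 18:00 < Mon 06:00? ✗; start Sat 18:00 < Fri 11:00? ✗; end Sun 10:00 <= Wed 22:00? ✗ → no.
B: start Fri 01:00 < Mon 06:00? ✗; start Fri 01:00 < Fri 11:00? ✓; end Sat 23:00 <= Wed 22:00? ✗ → no.
C: start Sun 06:00 < Mon 06:00? ✗; start Sun 06:00 < Fri 11:00? ✗; end Sun 09:00 <= Wed 22:00? ✗ → no.
E: start Fri 11:00 < Mon 06:00? ✗; start Fri 11:00 < Fri 11:00? ✗; end Sat 20:00 <= Wed 22:00? ✗ → no.
H: start Mon 23:00 < Mon 06:00? ✗; start Mon 23:00 < Fri 11:00? ✓; end Tue 11:00 <= Wed 22:00? ✓ → no.
K: start Mon 04:00 < Mon 06:00? ✓; start Mon 04:00 < Fri 11:00? ✓; end Wed 00:00 <= Wed 22:00? ✓ → yes.
N: start Tue 06:00 < Mon 06:00? ✗; start Tue 06:00 < Fri 11:00? ✓; end Thu 20:00 <= Wed 22:00? ✗ → no.
R: start Fri 11:00 < Mon 06:00? ✗; start Fri 11:00 < Fri 11:00? ✗; end Sun 12:00 <= Wed 22:00? ✗ → no.
Z: start Sat 10:00 < Mon 06:00? ✗; start Sat 10:00 < Fri 11:00? ✗; end Sun 19:00 <= Wed 22:00? ✗ → no.
Result: K.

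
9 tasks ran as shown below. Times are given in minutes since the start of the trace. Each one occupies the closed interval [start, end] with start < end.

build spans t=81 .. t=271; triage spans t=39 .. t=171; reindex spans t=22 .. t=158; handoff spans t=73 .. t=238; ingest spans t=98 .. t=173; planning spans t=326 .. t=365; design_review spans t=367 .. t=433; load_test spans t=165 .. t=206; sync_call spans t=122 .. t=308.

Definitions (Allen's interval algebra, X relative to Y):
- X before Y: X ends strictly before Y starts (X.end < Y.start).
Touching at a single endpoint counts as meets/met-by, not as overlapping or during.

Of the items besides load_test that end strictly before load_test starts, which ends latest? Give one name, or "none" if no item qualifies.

reindex

Target load_test = [t=165, t=206].
build [t=81, t=271] → contains → excluded.
design_review [t=367, t=433] → after → excluded.
handoff [t=73, t=238] → contains → excluded.
ingest [t=98, t=173] → overlaps → excluded.
planning [t=326, t=365] → after → excluded.
reindex [t=22, t=158] → before → candidate.
sync_call [t=122, t=308] → contains → excluded.
triage [t=39, t=171] → overlaps → excluded.
Among candidates, latest end is t=158 → reindex.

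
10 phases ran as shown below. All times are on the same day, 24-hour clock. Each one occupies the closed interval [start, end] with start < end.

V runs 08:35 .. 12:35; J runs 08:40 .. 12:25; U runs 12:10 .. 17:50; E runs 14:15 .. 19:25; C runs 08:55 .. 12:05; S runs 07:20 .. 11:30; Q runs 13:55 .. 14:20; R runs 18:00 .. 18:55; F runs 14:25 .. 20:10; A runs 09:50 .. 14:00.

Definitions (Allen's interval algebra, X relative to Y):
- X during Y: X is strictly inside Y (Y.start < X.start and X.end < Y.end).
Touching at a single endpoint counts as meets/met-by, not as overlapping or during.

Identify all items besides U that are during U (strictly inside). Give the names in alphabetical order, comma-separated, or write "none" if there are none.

Q

Target U = [12:10, 17:50].
A [09:50, 14:00] → overlaps → no.
C [08:55, 12:05] → before → no.
E [14:15, 19:25] → overlapped-by → no.
F [14:25, 20:10] → overlapped-by → no.
J [08:40, 12:25] → overlaps → no.
Q [13:55, 14:20] → during → yes.
R [18:00, 18:55] → after → no.
S [07:20, 11:30] → before → no.
V [08:35, 12:35] → overlaps → no.
Result: Q.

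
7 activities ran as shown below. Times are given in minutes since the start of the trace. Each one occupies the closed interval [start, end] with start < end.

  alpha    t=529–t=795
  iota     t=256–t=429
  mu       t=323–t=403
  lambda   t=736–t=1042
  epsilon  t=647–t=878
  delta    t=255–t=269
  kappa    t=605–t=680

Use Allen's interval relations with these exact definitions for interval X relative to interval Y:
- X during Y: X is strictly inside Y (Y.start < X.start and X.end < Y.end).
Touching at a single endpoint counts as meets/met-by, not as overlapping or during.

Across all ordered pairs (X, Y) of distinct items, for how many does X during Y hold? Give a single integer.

2

Checking all 42 ordered pairs for relation 'during'; matching pairs in alphabetical order:
(kappa, alpha): kappa during alpha ✓
(mu, iota): mu during iota ✓
Count: 2.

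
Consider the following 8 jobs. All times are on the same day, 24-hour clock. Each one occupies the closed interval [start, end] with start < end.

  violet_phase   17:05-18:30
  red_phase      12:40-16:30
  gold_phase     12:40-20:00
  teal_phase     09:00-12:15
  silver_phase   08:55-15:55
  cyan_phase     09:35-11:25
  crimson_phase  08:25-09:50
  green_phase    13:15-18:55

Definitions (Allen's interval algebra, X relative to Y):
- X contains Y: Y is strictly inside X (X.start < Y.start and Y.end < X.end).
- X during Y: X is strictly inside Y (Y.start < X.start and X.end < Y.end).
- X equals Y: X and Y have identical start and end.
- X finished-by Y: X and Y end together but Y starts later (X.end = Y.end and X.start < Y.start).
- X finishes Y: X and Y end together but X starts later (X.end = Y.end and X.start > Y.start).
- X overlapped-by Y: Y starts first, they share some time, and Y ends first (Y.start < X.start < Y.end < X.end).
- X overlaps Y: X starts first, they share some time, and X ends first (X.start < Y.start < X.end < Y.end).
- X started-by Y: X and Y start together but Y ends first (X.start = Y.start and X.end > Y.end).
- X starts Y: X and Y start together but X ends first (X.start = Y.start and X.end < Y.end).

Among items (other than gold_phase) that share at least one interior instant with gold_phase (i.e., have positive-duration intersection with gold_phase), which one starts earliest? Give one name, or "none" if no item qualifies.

Target gold_phase = [12:40, 20:00].
crimson_phase [08:25, 09:50] → before → excluded.
cyan_phase [09:35, 11:25] → before → excluded.
green_phase [13:15, 18:55] → during → candidate.
red_phase [12:40, 16:30] → starts → candidate.
silver_phase [08:55, 15:55] → overlaps → candidate.
teal_phase [09:00, 12:15] → before → excluded.
violet_phase [17:05, 18:30] → during → candidate.
Among candidates, earliest start is 08:55 → silver_phase.

silver_phase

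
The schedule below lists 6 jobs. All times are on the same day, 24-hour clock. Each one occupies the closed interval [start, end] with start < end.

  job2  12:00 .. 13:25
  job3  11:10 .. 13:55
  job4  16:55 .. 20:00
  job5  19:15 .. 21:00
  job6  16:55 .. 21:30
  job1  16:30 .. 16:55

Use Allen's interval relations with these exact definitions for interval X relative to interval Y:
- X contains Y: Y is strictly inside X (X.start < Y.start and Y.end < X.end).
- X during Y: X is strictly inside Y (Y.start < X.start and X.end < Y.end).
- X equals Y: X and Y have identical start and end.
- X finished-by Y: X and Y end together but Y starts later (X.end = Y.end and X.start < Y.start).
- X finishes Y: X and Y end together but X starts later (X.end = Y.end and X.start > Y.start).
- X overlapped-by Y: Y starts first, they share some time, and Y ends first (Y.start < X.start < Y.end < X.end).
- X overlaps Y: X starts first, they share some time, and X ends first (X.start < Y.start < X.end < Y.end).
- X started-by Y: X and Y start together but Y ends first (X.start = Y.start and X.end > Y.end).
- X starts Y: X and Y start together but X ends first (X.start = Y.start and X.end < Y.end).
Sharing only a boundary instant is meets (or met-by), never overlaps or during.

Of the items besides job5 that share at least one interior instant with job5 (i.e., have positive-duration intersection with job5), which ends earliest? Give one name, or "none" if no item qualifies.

job4

Target job5 = [19:15, 21:00].
job1 [16:30, 16:55] → before → excluded.
job2 [12:00, 13:25] → before → excluded.
job3 [11:10, 13:55] → before → excluded.
job4 [16:55, 20:00] → overlaps → candidate.
job6 [16:55, 21:30] → contains → candidate.
Among candidates, earliest end is 20:00 → job4.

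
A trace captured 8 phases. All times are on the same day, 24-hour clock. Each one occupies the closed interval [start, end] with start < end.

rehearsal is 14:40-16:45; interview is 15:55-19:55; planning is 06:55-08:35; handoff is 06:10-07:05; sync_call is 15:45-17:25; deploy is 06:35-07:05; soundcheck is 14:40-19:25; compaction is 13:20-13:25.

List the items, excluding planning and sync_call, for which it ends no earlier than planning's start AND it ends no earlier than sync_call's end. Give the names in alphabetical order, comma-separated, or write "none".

Conditions: its end is no earlier than planning's start (X.end >= 06:55) AND its end is no earlier than sync_call's end (X.end >= 17:25).
compaction: end 13:25 >= 06:55? ✓; end 13:25 >= 17:25? ✗ → no.
deploy: end 07:05 >= 06:55? ✓; end 07:05 >= 17:25? ✗ → no.
handoff: end 07:05 >= 06:55? ✓; end 07:05 >= 17:25? ✗ → no.
interview: end 19:55 >= 06:55? ✓; end 19:55 >= 17:25? ✓ → yes.
rehearsal: end 16:45 >= 06:55? ✓; end 16:45 >= 17:25? ✗ → no.
soundcheck: end 19:25 >= 06:55? ✓; end 19:25 >= 17:25? ✓ → yes.
Result: interview, soundcheck.

interview, soundcheck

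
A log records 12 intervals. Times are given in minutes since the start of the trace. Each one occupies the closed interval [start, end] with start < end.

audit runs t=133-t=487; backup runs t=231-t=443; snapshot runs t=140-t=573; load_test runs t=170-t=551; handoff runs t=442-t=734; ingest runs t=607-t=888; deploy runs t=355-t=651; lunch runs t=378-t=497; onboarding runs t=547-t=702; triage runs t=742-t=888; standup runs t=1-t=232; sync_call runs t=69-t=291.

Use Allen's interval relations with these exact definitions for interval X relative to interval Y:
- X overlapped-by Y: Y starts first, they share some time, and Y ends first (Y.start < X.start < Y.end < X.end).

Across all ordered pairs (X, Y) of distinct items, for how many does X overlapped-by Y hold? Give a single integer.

29

Checking all 132 ordered pairs for relation 'overlapped-by'; matching pairs in alphabetical order:
(audit, standup): audit overlapped-by standup ✓
(audit, sync_call): audit overlapped-by sync_call ✓
(backup, standup): backup overlapped-by standup ✓
(backup, sync_call): backup overlapped-by sync_call ✓
(deploy, audit): deploy overlapped-by audit ✓
(deploy, backup): deploy overlapped-by backup ✓
(deploy, load_test): deploy overlapped-by load_test ✓
(deploy, snapshot): deploy overlapped-by snapshot ✓
(handoff, audit): handoff overlapped-by audit ✓
(handoff, backup): handoff overlapped-by backup ✓
(handoff, deploy): handoff overlapped-by deploy ✓
(handoff, load_test): handoff overlapped-by load_test ✓
(handoff, lunch): handoff overlapped-by lunch ✓
(handoff, snapshot): handoff overlapped-by snapshot ✓
(ingest, deploy): ingest overlapped-by deploy ✓
(ingest, handoff): ingest overlapped-by handoff ✓
(ingest, onboarding): ingest overlapped-by onboarding ✓
(load_test, audit): load_test overlapped-by audit ✓
(load_test, standup): load_test overlapped-by standup ✓
(load_test, sync_call): load_test overlapped-by sync_call ✓
(lunch, audit): lunch overlapped-by audit ✓
(lunch, backup): lunch overlapped-by backup ✓
(onboarding, deploy): onboarding overlapped-by deploy ✓
(onboarding, load_test): onboarding overlapped-by load_test ✓
... plus 5 further pairs not listed.
Count: 29.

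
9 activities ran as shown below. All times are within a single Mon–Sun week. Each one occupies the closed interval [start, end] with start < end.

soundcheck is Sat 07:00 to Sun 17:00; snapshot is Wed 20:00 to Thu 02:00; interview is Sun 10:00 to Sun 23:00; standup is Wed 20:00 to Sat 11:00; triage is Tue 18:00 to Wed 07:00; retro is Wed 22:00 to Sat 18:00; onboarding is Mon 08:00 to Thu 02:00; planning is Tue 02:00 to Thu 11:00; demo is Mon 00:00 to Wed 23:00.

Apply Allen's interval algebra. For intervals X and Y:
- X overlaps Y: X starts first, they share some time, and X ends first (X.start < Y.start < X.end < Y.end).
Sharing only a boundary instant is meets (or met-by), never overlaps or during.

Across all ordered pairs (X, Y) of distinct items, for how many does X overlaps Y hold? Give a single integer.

Checking all 72 ordered pairs for relation 'overlaps'; matching pairs in alphabetical order:
(demo, onboarding): demo overlaps onboarding ✓
(demo, planning): demo overlaps planning ✓
(demo, retro): demo overlaps retro ✓
(demo, snapshot): demo overlaps snapshot ✓
(demo, standup): demo overlaps standup ✓
(onboarding, planning): onboarding overlaps planning ✓
(onboarding, retro): onboarding overlaps retro ✓
(onboarding, standup): onboarding overlaps standup ✓
(planning, retro): planning overlaps retro ✓
(planning, standup): planning overlaps standup ✓
(retro, soundcheck): retro overlaps soundcheck ✓
(snapshot, retro): snapshot overlaps retro ✓
(soundcheck, interview): soundcheck overlaps interview ✓
(standup, retro): standup overlaps retro ✓
(standup, soundcheck): standup overlaps soundcheck ✓
Count: 15.

15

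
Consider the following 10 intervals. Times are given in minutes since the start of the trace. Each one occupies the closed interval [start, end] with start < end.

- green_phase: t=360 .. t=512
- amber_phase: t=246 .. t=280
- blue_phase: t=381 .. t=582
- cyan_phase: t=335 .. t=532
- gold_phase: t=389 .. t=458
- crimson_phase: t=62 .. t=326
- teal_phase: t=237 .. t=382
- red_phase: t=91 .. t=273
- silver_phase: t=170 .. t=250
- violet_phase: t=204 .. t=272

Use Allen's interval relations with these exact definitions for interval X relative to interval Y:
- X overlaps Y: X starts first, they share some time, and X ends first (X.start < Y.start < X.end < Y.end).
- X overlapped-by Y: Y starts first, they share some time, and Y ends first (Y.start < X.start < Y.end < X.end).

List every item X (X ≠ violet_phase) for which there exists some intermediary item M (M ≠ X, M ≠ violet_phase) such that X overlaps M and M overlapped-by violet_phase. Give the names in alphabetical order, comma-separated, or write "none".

Target violet_phase = [t=204, t=272].
Intermediaries M with M overlapped-by violet_phase: amber_phase, teal_phase.
Via amber_phase — items with X overlaps amber_phase: red_phase, silver_phase.
Via teal_phase — items with X overlaps teal_phase: crimson_phase, red_phase, silver_phase.
Union: crimson_phase, red_phase, silver_phase.

crimson_phase, red_phase, silver_phase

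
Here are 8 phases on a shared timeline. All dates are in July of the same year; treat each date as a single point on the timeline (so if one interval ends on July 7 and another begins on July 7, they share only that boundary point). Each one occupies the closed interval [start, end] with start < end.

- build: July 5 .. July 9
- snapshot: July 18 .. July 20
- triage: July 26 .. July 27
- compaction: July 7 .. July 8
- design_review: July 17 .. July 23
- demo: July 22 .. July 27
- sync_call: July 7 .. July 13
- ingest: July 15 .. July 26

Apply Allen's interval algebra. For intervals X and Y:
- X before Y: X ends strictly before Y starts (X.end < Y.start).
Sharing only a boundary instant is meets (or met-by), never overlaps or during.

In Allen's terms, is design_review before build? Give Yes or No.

No

design_review = [July 17, July 23], build = [July 5, July 9].
Actual relation of design_review to build: after.
Asked whether 'before' holds → No.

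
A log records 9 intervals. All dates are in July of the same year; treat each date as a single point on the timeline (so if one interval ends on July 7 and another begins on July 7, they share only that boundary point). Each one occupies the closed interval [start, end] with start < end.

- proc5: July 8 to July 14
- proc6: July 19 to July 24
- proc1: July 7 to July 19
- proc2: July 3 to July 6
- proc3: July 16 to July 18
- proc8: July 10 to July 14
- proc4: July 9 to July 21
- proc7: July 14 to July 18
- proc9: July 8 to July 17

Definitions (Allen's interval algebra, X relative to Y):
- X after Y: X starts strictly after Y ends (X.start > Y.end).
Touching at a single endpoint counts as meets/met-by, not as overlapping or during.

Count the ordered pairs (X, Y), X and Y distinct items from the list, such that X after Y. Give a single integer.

15

Checking all 72 ordered pairs for relation 'after'; matching pairs in alphabetical order:
(proc1, proc2): proc1 after proc2 ✓
(proc3, proc2): proc3 after proc2 ✓
(proc3, proc5): proc3 after proc5 ✓
(proc3, proc8): proc3 after proc8 ✓
(proc4, proc2): proc4 after proc2 ✓
(proc5, proc2): proc5 after proc2 ✓
(proc6, proc2): proc6 after proc2 ✓
(proc6, proc3): proc6 after proc3 ✓
(proc6, proc5): proc6 after proc5 ✓
(proc6, proc7): proc6 after proc7 ✓
(proc6, proc8): proc6 after proc8 ✓
(proc6, proc9): proc6 after proc9 ✓
(proc7, proc2): proc7 after proc2 ✓
(proc8, proc2): proc8 after proc2 ✓
(proc9, proc2): proc9 after proc2 ✓
Count: 15.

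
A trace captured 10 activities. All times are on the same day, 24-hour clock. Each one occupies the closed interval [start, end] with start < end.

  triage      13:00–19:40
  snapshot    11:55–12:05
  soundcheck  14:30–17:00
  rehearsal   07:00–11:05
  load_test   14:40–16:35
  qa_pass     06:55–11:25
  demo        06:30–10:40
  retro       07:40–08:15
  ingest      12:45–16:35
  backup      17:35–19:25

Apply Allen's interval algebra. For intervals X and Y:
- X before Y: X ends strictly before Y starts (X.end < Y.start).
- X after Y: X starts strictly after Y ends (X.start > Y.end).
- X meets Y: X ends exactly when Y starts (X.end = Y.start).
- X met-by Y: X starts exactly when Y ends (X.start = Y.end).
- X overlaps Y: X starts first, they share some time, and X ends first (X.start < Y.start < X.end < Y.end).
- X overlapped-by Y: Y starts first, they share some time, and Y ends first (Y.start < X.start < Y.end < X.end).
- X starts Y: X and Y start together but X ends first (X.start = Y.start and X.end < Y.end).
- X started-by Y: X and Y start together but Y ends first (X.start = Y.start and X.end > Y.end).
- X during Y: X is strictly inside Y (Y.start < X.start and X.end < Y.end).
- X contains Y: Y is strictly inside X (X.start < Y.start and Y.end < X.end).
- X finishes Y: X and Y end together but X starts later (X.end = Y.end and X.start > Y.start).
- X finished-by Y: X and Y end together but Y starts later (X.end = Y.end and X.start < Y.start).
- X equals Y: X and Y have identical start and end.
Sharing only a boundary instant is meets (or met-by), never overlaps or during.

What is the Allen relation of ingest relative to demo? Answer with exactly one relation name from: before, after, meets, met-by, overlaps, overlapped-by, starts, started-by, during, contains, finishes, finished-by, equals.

ingest = [12:45, 16:35]; demo = [06:30, 10:40].
Compare endpoints: ingest.start > demo.start, ingest.start > demo.end, ingest.end > demo.start, ingest.end > demo.end.
That pattern is 'after'.

after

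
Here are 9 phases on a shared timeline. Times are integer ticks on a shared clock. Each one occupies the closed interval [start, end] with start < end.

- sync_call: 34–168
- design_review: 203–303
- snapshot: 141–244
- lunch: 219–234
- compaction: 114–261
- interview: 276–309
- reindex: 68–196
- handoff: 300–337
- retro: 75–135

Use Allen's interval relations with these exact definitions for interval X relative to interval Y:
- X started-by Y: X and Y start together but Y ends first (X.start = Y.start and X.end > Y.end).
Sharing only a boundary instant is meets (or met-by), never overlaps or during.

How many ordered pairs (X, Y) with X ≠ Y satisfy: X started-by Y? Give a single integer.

Checking all 72 ordered pairs for relation 'started-by'; matching pairs in alphabetical order:
No pair satisfies it.
Count: 0.

0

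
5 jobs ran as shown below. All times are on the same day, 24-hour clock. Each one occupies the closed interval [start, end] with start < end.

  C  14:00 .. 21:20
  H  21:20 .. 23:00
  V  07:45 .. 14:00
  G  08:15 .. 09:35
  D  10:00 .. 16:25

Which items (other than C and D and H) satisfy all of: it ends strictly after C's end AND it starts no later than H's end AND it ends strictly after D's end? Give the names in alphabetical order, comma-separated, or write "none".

Conditions: its end is strictly after C's end (X.end > 21:20) AND its start is no later than H's end (X.start <= 23:00) AND its end is strictly after D's end (X.end > 16:25).
G: end 09:35 > 21:20? ✗; start 08:15 <= 23:00? ✓; end 09:35 > 16:25? ✗ → no.
V: end 14:00 > 21:20? ✗; start 07:45 <= 23:00? ✓; end 14:00 > 16:25? ✗ → no.
Result: none.

none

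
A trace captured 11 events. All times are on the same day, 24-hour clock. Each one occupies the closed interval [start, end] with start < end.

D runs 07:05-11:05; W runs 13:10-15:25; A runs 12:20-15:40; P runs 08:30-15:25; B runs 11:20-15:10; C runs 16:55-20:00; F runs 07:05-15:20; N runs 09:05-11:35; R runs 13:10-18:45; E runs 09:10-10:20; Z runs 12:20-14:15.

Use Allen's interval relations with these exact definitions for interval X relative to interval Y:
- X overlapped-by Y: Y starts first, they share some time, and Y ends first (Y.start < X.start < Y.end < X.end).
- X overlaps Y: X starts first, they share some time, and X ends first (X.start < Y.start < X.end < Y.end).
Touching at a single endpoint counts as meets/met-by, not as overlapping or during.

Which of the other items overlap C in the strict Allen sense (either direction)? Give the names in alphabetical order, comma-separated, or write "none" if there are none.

R

Target C = [16:55, 20:00].
A [12:20, 15:40] → before → no.
B [11:20, 15:10] → before → no.
D [07:05, 11:05] → before → no.
E [09:10, 10:20] → before → no.
F [07:05, 15:20] → before → no.
N [09:05, 11:35] → before → no.
P [08:30, 15:25] → before → no.
R [13:10, 18:45] → overlaps → yes.
W [13:10, 15:25] → before → no.
Z [12:20, 14:15] → before → no.
Result: R.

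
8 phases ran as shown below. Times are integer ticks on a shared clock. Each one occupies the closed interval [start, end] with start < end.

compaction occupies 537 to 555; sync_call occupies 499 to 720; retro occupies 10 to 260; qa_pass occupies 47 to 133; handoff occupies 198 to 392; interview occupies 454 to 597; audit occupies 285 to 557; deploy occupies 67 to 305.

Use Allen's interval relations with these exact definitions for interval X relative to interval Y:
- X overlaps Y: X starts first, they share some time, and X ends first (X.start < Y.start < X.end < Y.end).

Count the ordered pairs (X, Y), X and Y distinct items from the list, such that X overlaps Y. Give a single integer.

Checking all 56 ordered pairs for relation 'overlaps'; matching pairs in alphabetical order:
(audit, interview): audit overlaps interview ✓
(audit, sync_call): audit overlaps sync_call ✓
(deploy, audit): deploy overlaps audit ✓
(deploy, handoff): deploy overlaps handoff ✓
(handoff, audit): handoff overlaps audit ✓
(interview, sync_call): interview overlaps sync_call ✓
(qa_pass, deploy): qa_pass overlaps deploy ✓
(retro, deploy): retro overlaps deploy ✓
(retro, handoff): retro overlaps handoff ✓
Count: 9.

9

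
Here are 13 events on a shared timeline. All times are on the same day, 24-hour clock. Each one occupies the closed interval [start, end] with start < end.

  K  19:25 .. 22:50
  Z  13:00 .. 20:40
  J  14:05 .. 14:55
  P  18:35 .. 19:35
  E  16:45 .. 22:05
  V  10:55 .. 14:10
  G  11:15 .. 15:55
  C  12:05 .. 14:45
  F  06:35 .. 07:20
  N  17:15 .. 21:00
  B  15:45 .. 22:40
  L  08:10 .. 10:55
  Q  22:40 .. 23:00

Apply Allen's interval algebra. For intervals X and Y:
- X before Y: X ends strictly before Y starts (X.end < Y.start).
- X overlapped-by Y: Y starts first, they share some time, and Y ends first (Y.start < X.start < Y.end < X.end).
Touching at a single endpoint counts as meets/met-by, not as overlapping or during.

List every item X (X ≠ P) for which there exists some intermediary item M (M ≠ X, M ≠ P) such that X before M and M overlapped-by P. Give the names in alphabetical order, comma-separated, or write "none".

Target P = [18:35, 19:35].
Intermediaries M with M overlapped-by P: K.
Via K — items with X before K: C, F, G, J, L, V.
Union: C, F, G, J, L, V.

C, F, G, J, L, V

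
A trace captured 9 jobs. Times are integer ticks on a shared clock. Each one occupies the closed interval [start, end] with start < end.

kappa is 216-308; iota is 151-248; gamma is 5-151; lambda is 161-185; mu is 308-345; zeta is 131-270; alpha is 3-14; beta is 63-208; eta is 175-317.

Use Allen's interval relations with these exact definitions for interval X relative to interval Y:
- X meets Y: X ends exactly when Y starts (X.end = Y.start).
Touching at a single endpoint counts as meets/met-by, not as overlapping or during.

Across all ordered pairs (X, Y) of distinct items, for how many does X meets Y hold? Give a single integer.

Checking all 72 ordered pairs for relation 'meets'; matching pairs in alphabetical order:
(gamma, iota): gamma meets iota ✓
(kappa, mu): kappa meets mu ✓
Count: 2.

2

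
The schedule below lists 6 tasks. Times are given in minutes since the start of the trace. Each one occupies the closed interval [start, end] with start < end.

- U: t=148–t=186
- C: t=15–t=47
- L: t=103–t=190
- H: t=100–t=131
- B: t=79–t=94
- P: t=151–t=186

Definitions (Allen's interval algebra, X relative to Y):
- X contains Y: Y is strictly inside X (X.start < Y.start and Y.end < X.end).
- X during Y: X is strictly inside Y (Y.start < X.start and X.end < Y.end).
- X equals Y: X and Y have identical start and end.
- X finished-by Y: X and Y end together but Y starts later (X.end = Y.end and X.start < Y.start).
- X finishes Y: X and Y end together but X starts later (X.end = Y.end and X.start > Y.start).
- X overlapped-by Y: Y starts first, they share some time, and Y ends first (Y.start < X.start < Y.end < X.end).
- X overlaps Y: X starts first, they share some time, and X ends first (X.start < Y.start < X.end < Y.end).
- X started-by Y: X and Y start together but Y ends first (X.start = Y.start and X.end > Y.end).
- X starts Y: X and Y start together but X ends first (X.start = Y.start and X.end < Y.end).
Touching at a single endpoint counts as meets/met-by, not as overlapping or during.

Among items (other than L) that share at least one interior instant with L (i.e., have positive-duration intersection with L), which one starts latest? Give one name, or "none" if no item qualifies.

P

Target L = [t=103, t=190].
B [t=79, t=94] → before → excluded.
C [t=15, t=47] → before → excluded.
H [t=100, t=131] → overlaps → candidate.
P [t=151, t=186] → during → candidate.
U [t=148, t=186] → during → candidate.
Among candidates, latest start is t=151 → P.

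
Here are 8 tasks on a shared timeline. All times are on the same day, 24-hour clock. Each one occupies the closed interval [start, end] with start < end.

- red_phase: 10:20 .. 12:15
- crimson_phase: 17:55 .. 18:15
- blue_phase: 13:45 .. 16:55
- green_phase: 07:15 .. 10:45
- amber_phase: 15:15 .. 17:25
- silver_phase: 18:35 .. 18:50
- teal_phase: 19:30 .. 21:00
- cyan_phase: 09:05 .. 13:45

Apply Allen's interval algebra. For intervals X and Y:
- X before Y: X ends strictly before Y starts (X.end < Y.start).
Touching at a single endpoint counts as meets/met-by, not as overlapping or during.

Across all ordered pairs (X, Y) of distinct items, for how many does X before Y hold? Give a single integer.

Checking all 56 ordered pairs for relation 'before'; matching pairs in alphabetical order:
(amber_phase, crimson_phase): amber_phase before crimson_phase ✓
(amber_phase, silver_phase): amber_phase before silver_phase ✓
(amber_phase, teal_phase): amber_phase before teal_phase ✓
(blue_phase, crimson_phase): blue_phase before crimson_phase ✓
(blue_phase, silver_phase): blue_phase before silver_phase ✓
(blue_phase, teal_phase): blue_phase before teal_phase ✓
(crimson_phase, silver_phase): crimson_phase before silver_phase ✓
(crimson_phase, teal_phase): crimson_phase before teal_phase ✓
(cyan_phase, amber_phase): cyan_phase before amber_phase ✓
(cyan_phase, crimson_phase): cyan_phase before crimson_phase ✓
(cyan_phase, silver_phase): cyan_phase before silver_phase ✓
(cyan_phase, teal_phase): cyan_phase before teal_phase ✓
(green_phase, amber_phase): green_phase before amber_phase ✓
(green_phase, blue_phase): green_phase before blue_phase ✓
(green_phase, crimson_phase): green_phase before crimson_phase ✓
(green_phase, silver_phase): green_phase before silver_phase ✓
(green_phase, teal_phase): green_phase before teal_phase ✓
(red_phase, amber_phase): red_phase before amber_phase ✓
(red_phase, blue_phase): red_phase before blue_phase ✓
(red_phase, crimson_phase): red_phase before crimson_phase ✓
(red_phase, silver_phase): red_phase before silver_phase ✓
(red_phase, teal_phase): red_phase before teal_phase ✓
(silver_phase, teal_phase): silver_phase before teal_phase ✓
Count: 23.

23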